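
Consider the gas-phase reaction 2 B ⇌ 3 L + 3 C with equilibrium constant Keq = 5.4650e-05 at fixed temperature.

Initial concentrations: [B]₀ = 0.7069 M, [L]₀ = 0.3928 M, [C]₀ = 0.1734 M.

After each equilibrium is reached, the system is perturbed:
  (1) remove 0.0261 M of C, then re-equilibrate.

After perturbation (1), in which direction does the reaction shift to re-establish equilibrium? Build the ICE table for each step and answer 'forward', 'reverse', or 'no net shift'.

Direction: forward

Q₀ = 6.3233e-04 vs Keq = 5.4650e-05 ⇒ Q>K, reverse
Step 1:
                    B           L           C
  init         0.7069      0.3928      0.1734
  Δ           0.04962    -0.07443    -0.07443
  eq           0.7565      0.3184     0.09897
  solve Keq expr → x = -0.02481; check Q = 5.4650e-05
Then remove 0.0261 M of C.
Step 2:
                    B           L           C
  init         0.7565      0.3184     0.07287
  Δ          -0.01291     0.01936     0.01936
  eq           0.7436      0.3377     0.09223
  solve Keq expr → x = 0.006454; check Q = 5.4650e-05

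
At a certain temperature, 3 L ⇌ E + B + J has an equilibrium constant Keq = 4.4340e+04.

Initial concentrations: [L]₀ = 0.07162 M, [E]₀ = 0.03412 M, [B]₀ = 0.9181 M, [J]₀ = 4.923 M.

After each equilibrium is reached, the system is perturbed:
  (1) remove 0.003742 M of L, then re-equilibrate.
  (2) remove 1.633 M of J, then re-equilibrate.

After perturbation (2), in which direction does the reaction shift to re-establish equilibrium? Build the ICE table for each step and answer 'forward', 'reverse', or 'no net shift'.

Direction: forward

Q₀ = 419.8 vs Keq = 4.4340e+04 ⇒ Q<K, forward
Step 1:
                   L          E          B          J
  Initial    0.07162    0.03412     0.9181      4.923
  Change    -0.05403    0.01801    0.01801    0.01801
  Equil      0.01759    0.05213     0.9361      4.941
  solve Keq expr → x = 0.01801; check Q = 4.4340e+04
Then remove 0.003742 M of L.
Step 2:
                   L          E          B          J
  Initial    0.01384    0.05213     0.9361      4.941
  Change    0.003597  -0.001199  -0.001199  -0.001199
  Equil      0.01744    0.05093     0.9349       4.94
  solve Keq expr → x = -0.001199; check Q = 4.4340e+04
Then remove 1.633 M of J.
Step 3:
                   L          E          B          J
  Initial    0.01744    0.05093     0.9349      3.307
  Change   -0.002109 7.0302e-04 7.0302e-04 7.0302e-04
  Equil      0.01533    0.05164     0.9356      3.308
  solve Keq expr → x = 7.0302e-04; check Q = 4.4340e+04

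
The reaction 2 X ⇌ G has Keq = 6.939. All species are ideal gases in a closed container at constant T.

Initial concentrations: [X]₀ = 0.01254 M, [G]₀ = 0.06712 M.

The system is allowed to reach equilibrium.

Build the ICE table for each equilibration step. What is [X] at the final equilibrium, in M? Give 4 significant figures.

[X]_eq = 0.07294 M

Q₀ = 426.8 vs Keq = 6.939 ⇒ Q>K, reverse
Step 1:
                    X           G
  Initial     0.01254     0.06712
  Change       0.0604     -0.0302
  Equil       0.07294     0.03692
  solve Keq expr → x = -0.0302; check Q = 6.939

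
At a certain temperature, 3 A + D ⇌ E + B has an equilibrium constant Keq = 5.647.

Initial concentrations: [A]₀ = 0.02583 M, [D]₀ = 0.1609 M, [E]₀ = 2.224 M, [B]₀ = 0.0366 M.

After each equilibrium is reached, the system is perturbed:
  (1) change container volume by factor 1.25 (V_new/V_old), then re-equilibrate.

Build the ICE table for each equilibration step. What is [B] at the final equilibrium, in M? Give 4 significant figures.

[B]_eq = 6.1598e-04 M

Q₀ = 2.9355e+04 vs Keq = 5.647 ⇒ Q>K, reverse
Step 1:
                   A          D          E          B
  Initial    0.02583     0.1609      2.224     0.0366
  Change      0.1063    0.03543   -0.03543   -0.03543
  Equil       0.1321     0.1963      2.189   0.001168
  solve Keq expr → x = -0.03543; check Q = 5.647
Then change container volume by factor 1.25 (V_new/V_old).
Step 2:
                   A          D          E          B
  Initial     0.1057     0.1571      1.751 9.3474e-04
  Change  9.5629e-04 3.1876e-04 -3.1876e-04 -3.1876e-04
  Equil       0.1067     0.1574      1.751 6.1598e-04
  solve Keq expr → x = -3.1876e-04; check Q = 5.647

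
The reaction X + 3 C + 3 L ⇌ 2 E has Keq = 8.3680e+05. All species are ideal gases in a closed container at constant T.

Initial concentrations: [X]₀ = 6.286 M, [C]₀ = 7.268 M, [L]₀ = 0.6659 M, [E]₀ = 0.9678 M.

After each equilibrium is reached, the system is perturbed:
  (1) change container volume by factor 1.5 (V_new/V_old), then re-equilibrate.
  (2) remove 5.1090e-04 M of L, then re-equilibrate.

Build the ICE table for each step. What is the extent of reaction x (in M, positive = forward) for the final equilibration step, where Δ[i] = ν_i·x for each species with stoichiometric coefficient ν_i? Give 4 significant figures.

x = -1.7012e-04 M

Q₀ = 0.001314 vs Keq = 8.3680e+05 ⇒ Q<K, forward
Step 1:
                  X         C         L         E
  I           6.286     7.268    0.6659    0.9678
  C         -0.2216   -0.6648   -0.6648    0.4432
  E           6.064     6.603  0.001109     1.411
  solve Keq expr → x = 0.2216; check Q = 8.3680e+05
Then change container volume by factor 1.5 (V_new/V_old).
Step 2:
                  X         C         L         E
  I           4.043     4.402 7.3910e-04    0.9407
  C       2.3763e-04 7.1289e-04 7.1289e-04 -4.7526e-04
  E           4.043     4.403  0.001452    0.9402
  solve Keq expr → x = -2.3763e-04; check Q = 8.3680e+05
Then remove 5.1090e-04 M of L.
Step 3:
                  X         C         L         E
  I           4.043     4.403 9.4108e-04    0.9402
  C       1.7012e-04 5.1036e-04 5.1036e-04 -3.4024e-04
  E           4.043     4.403  0.001451    0.9398
  solve Keq expr → x = -1.7012e-04; check Q = 8.3680e+05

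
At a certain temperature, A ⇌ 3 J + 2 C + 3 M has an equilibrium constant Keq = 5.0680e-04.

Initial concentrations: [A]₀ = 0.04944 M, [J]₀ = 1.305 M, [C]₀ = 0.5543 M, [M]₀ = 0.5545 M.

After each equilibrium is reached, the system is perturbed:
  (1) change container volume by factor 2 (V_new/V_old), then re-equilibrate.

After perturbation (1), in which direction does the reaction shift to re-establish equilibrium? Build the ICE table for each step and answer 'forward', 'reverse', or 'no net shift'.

Q₀ = 2.355 vs Keq = 5.0680e-04 ⇒ Q>K, reverse
Step 1:
                  A         J         C         M
  init      0.04944     1.305    0.5543    0.5545
  Δ          0.1428   -0.4284   -0.2856   -0.4284
  eq         0.1922    0.8766    0.2687    0.1261
  solve Keq expr → x = -0.1428; check Q = 5.0680e-04
Then change container volume by factor 2 (V_new/V_old).
Step 2:
                  A         J         C         M
  init      0.09612    0.4383    0.1343   0.06304
  Δ        -0.03476    0.1043   0.06952    0.1043
  eq        0.06136    0.5426    0.2039    0.1673
  solve Keq expr → x = 0.03476; check Q = 5.0680e-04

Direction: forward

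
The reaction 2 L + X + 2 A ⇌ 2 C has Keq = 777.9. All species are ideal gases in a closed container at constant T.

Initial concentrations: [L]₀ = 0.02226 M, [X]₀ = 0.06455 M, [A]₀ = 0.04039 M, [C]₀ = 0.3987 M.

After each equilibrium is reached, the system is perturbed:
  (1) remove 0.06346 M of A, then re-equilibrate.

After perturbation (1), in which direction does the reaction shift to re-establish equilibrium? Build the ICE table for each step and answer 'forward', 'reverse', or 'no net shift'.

Q₀ = 3.0465e+06 vs Keq = 777.9 ⇒ Q>K, reverse
Step 1:
                   L          X          A          C
  init       0.02226    0.06455    0.04039     0.3987
  Δ           0.1317    0.06587     0.1317    -0.1317
  eq           0.154     0.1304     0.1721      0.267
  solve Keq expr → x = -0.06587; check Q = 777.9
Then remove 0.06346 M of A.
Step 2:
                   L          X          A          C
  init         0.154     0.1304     0.1087      0.267
  Δ          0.02281    0.01141    0.02281   -0.02281
  eq          0.1768     0.1418     0.1315     0.2442
  solve Keq expr → x = -0.01141; check Q = 777.9

Direction: reverse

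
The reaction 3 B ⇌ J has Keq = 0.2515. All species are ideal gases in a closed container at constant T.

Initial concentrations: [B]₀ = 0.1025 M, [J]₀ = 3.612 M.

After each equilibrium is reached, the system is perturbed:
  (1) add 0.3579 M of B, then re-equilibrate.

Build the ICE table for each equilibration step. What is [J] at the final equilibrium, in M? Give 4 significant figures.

Q₀ = 3354 vs Keq = 0.2515 ⇒ Q>K, reverse
Step 1:
                   B          J
  I           0.1025      3.612
  C            2.155    -0.7183
  E            2.258      2.894
  solve Keq expr → x = -0.7183; check Q = 0.2515
Then add 0.3579 M of B.
Step 2:
                   B          J
  I            2.615      2.894
  C          -0.3297     0.1099
  E            2.286      3.004
  solve Keq expr → x = 0.1099; check Q = 0.2515

[J]_eq = 3.004 M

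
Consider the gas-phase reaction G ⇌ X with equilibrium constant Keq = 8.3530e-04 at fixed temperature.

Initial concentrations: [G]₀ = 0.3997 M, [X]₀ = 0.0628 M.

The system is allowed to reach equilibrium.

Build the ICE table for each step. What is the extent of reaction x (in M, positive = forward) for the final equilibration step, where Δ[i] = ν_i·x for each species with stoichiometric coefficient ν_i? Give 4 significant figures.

Q₀ = 0.1571 vs Keq = 8.3530e-04 ⇒ Q>K, reverse
Step 1:
                   G          X
  I           0.3997     0.0628
  C          0.06241   -0.06241
  E           0.4621 3.8600e-04
  solve Keq expr → x = -0.06241; check Q = 8.3530e-04

x = -0.06241 M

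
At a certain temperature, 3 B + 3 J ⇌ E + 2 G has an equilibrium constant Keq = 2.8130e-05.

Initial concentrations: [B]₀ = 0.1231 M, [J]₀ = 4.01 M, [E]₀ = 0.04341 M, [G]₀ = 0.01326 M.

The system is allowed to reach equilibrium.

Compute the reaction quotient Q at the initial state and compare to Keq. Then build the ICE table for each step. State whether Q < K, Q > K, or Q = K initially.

Q₀ = 6.3456e-05 vs Keq = 2.8130e-05 ⇒ Q>K, reverse
Step 1:
                   B          J          E          G
  Initial     0.1231       4.01    0.04341    0.01326
  Change    0.005428   0.005428  -0.001809  -0.003619
  Equil       0.1285      4.015     0.0416   0.009641
  solve Keq expr → x = -0.001809; check Q = 2.8130e-05

Q₀ = 6.3456e-05; Q > K (proceeds reverse)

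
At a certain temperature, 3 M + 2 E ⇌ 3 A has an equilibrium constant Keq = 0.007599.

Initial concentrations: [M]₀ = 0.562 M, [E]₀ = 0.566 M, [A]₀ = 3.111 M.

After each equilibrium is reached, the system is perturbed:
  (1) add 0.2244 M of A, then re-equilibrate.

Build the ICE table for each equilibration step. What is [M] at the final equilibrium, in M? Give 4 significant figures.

[M]_eq = 2.936 M

Q₀ = 529.5 vs Keq = 0.007599 ⇒ Q>K, reverse
Step 1:
                    M           E           A
  init          0.562       0.566       3.111
  Δ             2.226       1.484      -2.226
  eq            2.788        2.05      0.8847
  solve Keq expr → x = -0.7421; check Q = 0.007599
Then add 0.2244 M of A.
Step 2:
                    M           E           A
  init          2.788        2.05       1.109
  Δ            0.1479     0.09857     -0.1479
  eq            2.936       2.149      0.9612
  solve Keq expr → x = -0.04929; check Q = 0.007599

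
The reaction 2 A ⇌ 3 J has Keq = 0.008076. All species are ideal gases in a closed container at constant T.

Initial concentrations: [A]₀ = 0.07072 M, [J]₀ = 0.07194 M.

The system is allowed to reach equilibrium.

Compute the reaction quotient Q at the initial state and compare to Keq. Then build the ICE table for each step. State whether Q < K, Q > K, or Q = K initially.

Q₀ = 0.07444 vs Keq = 0.008076 ⇒ Q>K, reverse
Step 1:
                    A           J
  init        0.07072     0.07194
  Δ            0.0208     -0.0312
  eq          0.09152     0.04074
  solve Keq expr → x = -0.0104; check Q = 0.008076

Q₀ = 0.07444; Q > K (proceeds reverse)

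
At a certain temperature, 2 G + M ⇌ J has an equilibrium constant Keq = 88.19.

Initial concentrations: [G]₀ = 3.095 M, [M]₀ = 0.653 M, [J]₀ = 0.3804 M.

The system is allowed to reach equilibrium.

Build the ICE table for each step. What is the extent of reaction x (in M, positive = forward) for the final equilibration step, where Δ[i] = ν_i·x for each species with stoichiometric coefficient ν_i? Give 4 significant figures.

x = 0.6494 M

Q₀ = 0.06081 vs Keq = 88.19 ⇒ Q<K, forward
Step 1:
                  G         M         J
  I           3.095     0.653    0.3804
  C          -1.299   -0.6494    0.6494
  E           1.796  0.003619      1.03
  solve Keq expr → x = 0.6494; check Q = 88.19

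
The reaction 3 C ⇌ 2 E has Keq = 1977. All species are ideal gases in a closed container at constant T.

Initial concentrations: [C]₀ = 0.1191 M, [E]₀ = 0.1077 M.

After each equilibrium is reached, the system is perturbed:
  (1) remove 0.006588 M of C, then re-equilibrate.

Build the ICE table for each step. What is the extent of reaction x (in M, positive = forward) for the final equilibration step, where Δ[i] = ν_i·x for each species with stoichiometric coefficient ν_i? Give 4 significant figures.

Q₀ = 6.866 vs Keq = 1977 ⇒ Q<K, forward
Step 1:
                   C          E
  Initial     0.1191     0.1077
  Change    -0.09458    0.06305
  Equil      0.02452     0.1708
  solve Keq expr → x = 0.03153; check Q = 1977
Then remove 0.006588 M of C.
Step 2:
                   C          E
  Initial    0.01794     0.1708
  Change    0.006191  -0.004127
  Equil      0.02413     0.1666
  solve Keq expr → x = -0.002064; check Q = 1977

x = -0.002064 M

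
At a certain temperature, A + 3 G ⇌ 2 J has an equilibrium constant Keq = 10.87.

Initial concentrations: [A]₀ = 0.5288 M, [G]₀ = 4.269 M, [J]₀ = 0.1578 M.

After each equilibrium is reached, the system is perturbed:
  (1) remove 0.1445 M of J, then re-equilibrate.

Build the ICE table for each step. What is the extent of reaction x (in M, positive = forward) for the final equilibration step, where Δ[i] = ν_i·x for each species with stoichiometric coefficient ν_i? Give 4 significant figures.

x = 0.001467 M

Q₀ = 6.0526e-04 vs Keq = 10.87 ⇒ Q<K, forward
Step 1:
                    A           G           J
  Initial      0.5288       4.269      0.1578
  Change      -0.5221      -1.566       1.044
  Equil      0.006731       2.703       1.202
  solve Keq expr → x = 0.5221; check Q = 10.87
Then remove 0.1445 M of J.
Step 2:
                    A           G           J
  Initial    0.006731       2.703       1.057
  Change    -0.001467     -0.0044    0.002933
  Equil      0.005265       2.698        1.06
  solve Keq expr → x = 0.001467; check Q = 10.87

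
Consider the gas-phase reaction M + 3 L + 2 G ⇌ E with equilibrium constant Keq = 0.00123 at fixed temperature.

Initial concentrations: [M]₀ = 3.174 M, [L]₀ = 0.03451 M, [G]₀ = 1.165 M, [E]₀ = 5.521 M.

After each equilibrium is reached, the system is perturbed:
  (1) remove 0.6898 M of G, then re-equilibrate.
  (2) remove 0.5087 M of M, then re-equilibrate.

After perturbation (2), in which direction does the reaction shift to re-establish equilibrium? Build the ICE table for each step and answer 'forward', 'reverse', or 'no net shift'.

Q₀ = 3.1183e+04 vs Keq = 0.00123 ⇒ Q>K, reverse
Step 1:
                   M          L          G          E
  Initial      3.174    0.03451      1.165      5.521
  Change       1.269      3.808      2.538     -1.269
  Equil        4.443      3.842      3.703      4.252
  solve Keq expr → x = -1.269; check Q = 0.00123
Then remove 0.6898 M of G.
Step 2:
                   M          L          G          E
  Initial      4.443      3.842      3.014      4.252
  Change      0.1031     0.3094     0.2063    -0.1031
  Equil        4.546      4.152       3.22      4.149
  solve Keq expr → x = -0.1031; check Q = 0.00123
Then remove 0.5087 M of M.
Step 3:
                   M          L          G          E
  Initial      4.038      4.152       3.22      4.149
  Change     0.03071    0.09214    0.06143   -0.03071
  Equil        4.068      4.244      3.281      4.118
  solve Keq expr → x = -0.03071; check Q = 0.00123

Direction: reverse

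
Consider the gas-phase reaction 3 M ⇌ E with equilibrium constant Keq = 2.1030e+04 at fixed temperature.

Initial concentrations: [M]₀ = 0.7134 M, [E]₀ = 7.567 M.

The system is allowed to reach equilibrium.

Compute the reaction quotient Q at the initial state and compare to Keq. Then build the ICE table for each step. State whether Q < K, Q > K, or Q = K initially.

Q₀ = 20.84 vs Keq = 2.1030e+04 ⇒ Q<K, forward
Step 1:
                   M          E
  Initial     0.7134      7.567
  Change     -0.6416     0.2139
  Equil      0.07179      7.781
  solve Keq expr → x = 0.2139; check Q = 2.1030e+04

Q₀ = 20.84; Q < K (proceeds forward)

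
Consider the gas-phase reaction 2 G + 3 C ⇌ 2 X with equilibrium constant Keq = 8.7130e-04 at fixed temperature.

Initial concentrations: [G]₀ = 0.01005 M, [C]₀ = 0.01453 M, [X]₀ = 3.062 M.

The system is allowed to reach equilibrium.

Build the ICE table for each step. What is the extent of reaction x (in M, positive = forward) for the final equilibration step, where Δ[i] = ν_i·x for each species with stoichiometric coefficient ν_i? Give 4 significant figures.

Q₀ = 3.0261e+10 vs Keq = 8.7130e-04 ⇒ Q>K, reverse
Step 1:
                  G         C         X
  Initial   0.01005   0.01453     3.062
  Change      2.514      3.77    -2.514
  Equil       2.524     3.785    0.5485
  solve Keq expr → x = -1.257; check Q = 8.7130e-04

x = -1.257 M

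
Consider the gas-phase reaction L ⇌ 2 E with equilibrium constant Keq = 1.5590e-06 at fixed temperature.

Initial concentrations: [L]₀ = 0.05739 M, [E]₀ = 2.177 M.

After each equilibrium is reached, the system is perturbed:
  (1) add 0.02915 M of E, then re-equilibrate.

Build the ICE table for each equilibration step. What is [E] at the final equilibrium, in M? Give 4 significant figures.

[E]_eq = 0.001345 M

Q₀ = 82.58 vs Keq = 1.5590e-06 ⇒ Q>K, reverse
Step 1:
                   L          E
  I          0.05739      2.177
  C            1.088     -2.176
  E            1.145   0.001336
  solve Keq expr → x = -1.088; check Q = 1.5590e-06
Then add 0.02915 M of E.
Step 2:
                   L          E
  I            1.145    0.03049
  C          0.01457   -0.02914
  E             1.16   0.001345
  solve Keq expr → x = -0.01457; check Q = 1.5590e-06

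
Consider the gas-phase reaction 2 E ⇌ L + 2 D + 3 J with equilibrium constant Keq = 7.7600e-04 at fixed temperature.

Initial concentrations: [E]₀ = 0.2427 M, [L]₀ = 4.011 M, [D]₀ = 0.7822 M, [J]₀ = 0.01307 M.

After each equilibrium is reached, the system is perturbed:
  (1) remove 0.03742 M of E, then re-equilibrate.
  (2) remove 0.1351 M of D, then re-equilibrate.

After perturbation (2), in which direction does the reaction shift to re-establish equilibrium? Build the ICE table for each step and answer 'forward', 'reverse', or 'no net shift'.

Q₀ = 9.3020e-05 vs Keq = 7.7600e-04 ⇒ Q<K, forward
Step 1:
                   E          L          D          J
  Initial     0.2427      4.011     0.7822    0.01307
  Change   -0.008419   0.004209   0.008419    0.01263
  Equil       0.2343      4.015     0.7906     0.0257
  solve Keq expr → x = 0.004209; check Q = 7.7600e-04
Then remove 0.03742 M of E.
Step 2:
                   E          L          D          J
  Initial     0.1969      4.015     0.7906     0.0257
  Change    0.001762 -8.8088e-04  -0.001762  -0.002643
  Equil       0.1986      4.014     0.7889    0.02306
  solve Keq expr → x = -8.8088e-04; check Q = 7.7600e-04
Then remove 0.1351 M of D.
Step 3:
                   E          L          D          J
  Initial     0.1986      4.014     0.6538    0.02306
  Change   -0.001904 9.5208e-04   0.001904   0.002856
  Equil       0.1967      4.015     0.6557    0.02591
  solve Keq expr → x = 9.5208e-04; check Q = 7.7600e-04

Direction: forward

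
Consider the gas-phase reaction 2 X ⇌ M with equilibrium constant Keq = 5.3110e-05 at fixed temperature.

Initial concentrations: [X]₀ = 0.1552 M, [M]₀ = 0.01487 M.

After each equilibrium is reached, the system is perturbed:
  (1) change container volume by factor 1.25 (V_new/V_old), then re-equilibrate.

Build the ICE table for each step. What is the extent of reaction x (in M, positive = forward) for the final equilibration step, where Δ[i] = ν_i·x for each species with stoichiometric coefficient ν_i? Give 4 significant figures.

x = -2.9062e-07 M

Q₀ = 0.6173 vs Keq = 5.3110e-05 ⇒ Q>K, reverse
Step 1:
                  X         M
  init       0.1552   0.01487
  Δ         0.02974  -0.01487
  eq         0.1849 1.8164e-06
  solve Keq expr → x = -0.01487; check Q = 5.3110e-05
Then change container volume by factor 1.25 (V_new/V_old).
Step 2:
                  X         M
  init       0.1479 1.4532e-06
  Δ       5.8124e-07 -2.9062e-07
  eq         0.1479 1.1625e-06
  solve Keq expr → x = -2.9062e-07; check Q = 5.3110e-05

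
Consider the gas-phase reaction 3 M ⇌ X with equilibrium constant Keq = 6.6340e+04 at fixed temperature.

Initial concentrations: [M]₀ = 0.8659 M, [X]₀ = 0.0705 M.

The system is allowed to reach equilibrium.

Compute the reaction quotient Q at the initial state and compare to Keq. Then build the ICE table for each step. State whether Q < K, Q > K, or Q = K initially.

Q₀ = 0.1086; Q < K (proceeds forward)

Q₀ = 0.1086 vs Keq = 6.6340e+04 ⇒ Q<K, forward
Step 1:
                   M          X
  I           0.8659     0.0705
  C          -0.8484     0.2828
  E          0.01746     0.3533
  solve Keq expr → x = 0.2828; check Q = 6.6340e+04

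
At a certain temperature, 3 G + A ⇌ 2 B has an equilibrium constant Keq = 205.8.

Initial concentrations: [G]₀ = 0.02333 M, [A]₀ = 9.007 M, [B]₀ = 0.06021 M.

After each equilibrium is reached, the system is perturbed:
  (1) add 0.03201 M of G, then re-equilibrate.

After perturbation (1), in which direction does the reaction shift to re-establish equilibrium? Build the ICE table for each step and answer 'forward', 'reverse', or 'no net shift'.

Direction: forward

Q₀ = 31.7 vs Keq = 205.8 ⇒ Q<K, forward
Step 1:
                  G         A         B
  init      0.02333     9.007   0.06021
  Δ       -0.009923 -0.003308  0.006615
  eq        0.01341     9.004   0.06683
  solve Keq expr → x = 0.003308; check Q = 205.8
Then add 0.03201 M of G.
Step 2:
                  G         A         B
  init      0.04542     9.004   0.06683
  Δ        -0.02949  -0.00983   0.01966
  eq        0.01593     8.994   0.08648
  solve Keq expr → x = 0.00983; check Q = 205.8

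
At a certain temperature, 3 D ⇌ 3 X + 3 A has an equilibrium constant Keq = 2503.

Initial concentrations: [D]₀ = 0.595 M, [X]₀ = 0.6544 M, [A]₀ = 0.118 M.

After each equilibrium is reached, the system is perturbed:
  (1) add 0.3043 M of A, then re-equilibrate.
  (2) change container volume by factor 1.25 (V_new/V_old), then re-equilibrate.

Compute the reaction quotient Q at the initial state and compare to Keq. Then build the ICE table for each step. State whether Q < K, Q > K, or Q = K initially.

Q₀ = 0.002186; Q < K (proceeds forward)

Q₀ = 0.002186 vs Keq = 2503 ⇒ Q<K, forward
Step 1:
                    D           X           A
  I             0.595      0.6544       0.118
  C           -0.5375      0.5375      0.5375
  E           0.05754       1.192      0.6555
  solve Keq expr → x = 0.1792; check Q = 2503
Then add 0.3043 M of A.
Step 2:
                    D           X           A
  I           0.05754       1.192      0.9598
  C           0.02309    -0.02309    -0.02309
  E           0.08063       1.169      0.9367
  solve Keq expr → x = -0.007697; check Q = 2503
Then change container volume by factor 1.25 (V_new/V_old).
Step 3:
                    D           X           A
  I            0.0645       0.935      0.7493
  C          -0.01147     0.01147     0.01147
  E           0.05304      0.9465      0.7608
  solve Keq expr → x = 0.003823; check Q = 2503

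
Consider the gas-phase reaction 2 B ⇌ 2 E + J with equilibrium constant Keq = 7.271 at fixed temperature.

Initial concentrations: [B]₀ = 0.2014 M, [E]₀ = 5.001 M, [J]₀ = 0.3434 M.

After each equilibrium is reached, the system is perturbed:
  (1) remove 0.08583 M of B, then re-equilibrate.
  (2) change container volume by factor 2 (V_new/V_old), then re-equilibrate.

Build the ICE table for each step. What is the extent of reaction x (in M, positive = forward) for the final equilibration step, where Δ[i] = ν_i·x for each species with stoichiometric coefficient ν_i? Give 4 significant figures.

x = 0.02191 M

Q₀ = 211.7 vs Keq = 7.271 ⇒ Q>K, reverse
Step 1:
                  B         E         J
  I          0.2014     5.001    0.3434
  C          0.4196   -0.4196   -0.2098
  E           0.621     4.581    0.1336
  solve Keq expr → x = -0.2098; check Q = 7.271
Then remove 0.08583 M of B.
Step 2:
                  B         E         J
  I          0.5352     4.581    0.1336
  C         0.03682  -0.03682  -0.01841
  E           0.572     4.545    0.1152
  solve Keq expr → x = -0.01841; check Q = 7.271
Then change container volume by factor 2 (V_new/V_old).
Step 3:
                  B         E         J
  I           0.286     2.272   0.05759
  C        -0.04382   0.04382   0.02191
  E          0.2422     2.316    0.0795
  solve Keq expr → x = 0.02191; check Q = 7.271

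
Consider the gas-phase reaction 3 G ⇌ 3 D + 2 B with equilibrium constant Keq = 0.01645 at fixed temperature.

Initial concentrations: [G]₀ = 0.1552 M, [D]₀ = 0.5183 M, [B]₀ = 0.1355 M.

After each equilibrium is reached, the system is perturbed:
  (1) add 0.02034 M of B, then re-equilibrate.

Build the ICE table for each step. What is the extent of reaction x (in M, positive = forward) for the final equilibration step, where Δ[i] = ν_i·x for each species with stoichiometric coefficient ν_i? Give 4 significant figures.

x = -0.005163 M

Q₀ = 0.6838 vs Keq = 0.01645 ⇒ Q>K, reverse
Step 1:
                    G           D           B
  I            0.1552      0.5183      0.1355
  C            0.1061     -0.1061    -0.07075
  E            0.2613      0.4122     0.06475
  solve Keq expr → x = -0.03538; check Q = 0.01645
Then add 0.02034 M of B.
Step 2:
                    G           D           B
  I            0.2613      0.4122     0.08509
  C           0.01549    -0.01549    -0.01033
  E            0.2768      0.3967     0.07476
  solve Keq expr → x = -0.005163; check Q = 0.01645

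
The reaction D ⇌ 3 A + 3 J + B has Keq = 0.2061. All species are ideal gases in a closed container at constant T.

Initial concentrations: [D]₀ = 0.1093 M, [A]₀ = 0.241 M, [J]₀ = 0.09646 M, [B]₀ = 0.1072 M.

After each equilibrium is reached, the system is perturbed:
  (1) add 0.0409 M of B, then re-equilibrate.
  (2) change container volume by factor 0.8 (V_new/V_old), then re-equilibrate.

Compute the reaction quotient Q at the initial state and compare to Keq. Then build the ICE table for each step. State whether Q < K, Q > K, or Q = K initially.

Q₀ = 1.2322e-05; Q < K (proceeds forward)

Q₀ = 1.2322e-05 vs Keq = 0.2061 ⇒ Q<K, forward
Step 1:
                    D           A           J           B
  I            0.1093       0.241     0.09646      0.1072
  C          -0.09957      0.2987      0.2987     0.09957
  E          0.009732      0.5397      0.3952      0.2068
  solve Keq expr → x = 0.09957; check Q = 0.2061
Then add 0.0409 M of B.
Step 2:
                    D           A           J           B
  I          0.009732      0.5397      0.3952      0.2477
  C          0.001288   -0.003863   -0.003863   -0.001288
  E           0.01102      0.5358      0.3913      0.2464
  solve Keq expr → x = -0.001288; check Q = 0.2061
Then change container volume by factor 0.8 (V_new/V_old).
Step 3:
                    D           A           J           B
  I           0.01377      0.6698      0.4891       0.308
  C           0.01575    -0.04724    -0.04724    -0.01575
  E           0.02952      0.6226      0.4419      0.2922
  solve Keq expr → x = -0.01575; check Q = 0.2061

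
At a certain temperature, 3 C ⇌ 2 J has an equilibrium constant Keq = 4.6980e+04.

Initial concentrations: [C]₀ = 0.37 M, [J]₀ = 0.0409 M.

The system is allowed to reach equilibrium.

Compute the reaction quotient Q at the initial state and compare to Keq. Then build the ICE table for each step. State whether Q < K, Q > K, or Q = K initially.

Q₀ = 0.03302; Q < K (proceeds forward)

Q₀ = 0.03302 vs Keq = 4.6980e+04 ⇒ Q<K, forward
Step 1:
                   C          J
  Initial       0.37     0.0409
  Change     -0.3581     0.2388
  Equil      0.01185     0.2797
  solve Keq expr → x = 0.1194; check Q = 4.6980e+04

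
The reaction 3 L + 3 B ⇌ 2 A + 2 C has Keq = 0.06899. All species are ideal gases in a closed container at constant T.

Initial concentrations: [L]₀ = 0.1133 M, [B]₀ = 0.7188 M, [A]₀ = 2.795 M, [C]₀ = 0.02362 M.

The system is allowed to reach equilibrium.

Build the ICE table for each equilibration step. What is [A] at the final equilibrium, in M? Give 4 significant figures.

[A]_eq = 2.775 M

Q₀ = 8.069 vs Keq = 0.06899 ⇒ Q>K, reverse
Step 1:
                  L         B         A         C
  Initial    0.1133    0.7188     2.795   0.02362
  Change    0.03041   0.03041  -0.02028  -0.02028
  Equil      0.1437    0.7492     2.775  0.003344
  solve Keq expr → x = -0.01014; check Q = 0.06899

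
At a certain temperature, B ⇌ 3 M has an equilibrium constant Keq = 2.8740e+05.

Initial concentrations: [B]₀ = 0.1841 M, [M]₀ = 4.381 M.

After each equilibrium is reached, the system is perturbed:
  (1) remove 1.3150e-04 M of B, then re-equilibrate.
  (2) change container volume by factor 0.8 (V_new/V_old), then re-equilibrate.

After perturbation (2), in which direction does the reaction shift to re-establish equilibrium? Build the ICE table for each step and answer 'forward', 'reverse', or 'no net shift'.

Direction: reverse

Q₀ = 456.7 vs Keq = 2.8740e+05 ⇒ Q<K, forward
Step 1:
                    B           M
  init         0.1841       4.381
  Δ           -0.1837       0.551
  eq       4.1744e-04       4.932
  solve Keq expr → x = 0.1837; check Q = 2.8740e+05
Then remove 1.3150e-04 M of B.
Step 2:
                    B           M
  init     2.8594e-04       4.932
  Δ        1.3140e-04 -3.9420e-04
  eq       4.1734e-04       4.932
  solve Keq expr → x = -1.3140e-04; check Q = 2.8740e+05
Then change container volume by factor 0.8 (V_new/V_old).
Step 3:
                    B           M
  init     5.2168e-04       6.165
  Δ        2.9309e-04 -8.7928e-04
  eq       8.1477e-04       6.164
  solve Keq expr → x = -2.9309e-04; check Q = 2.8740e+05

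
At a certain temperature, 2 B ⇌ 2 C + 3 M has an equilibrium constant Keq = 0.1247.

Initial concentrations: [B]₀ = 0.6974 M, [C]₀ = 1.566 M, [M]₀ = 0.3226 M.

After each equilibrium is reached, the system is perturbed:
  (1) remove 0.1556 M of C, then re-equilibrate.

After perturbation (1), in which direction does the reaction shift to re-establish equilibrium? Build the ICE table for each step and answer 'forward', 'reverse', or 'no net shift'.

Q₀ = 0.1693 vs Keq = 0.1247 ⇒ Q>K, reverse
Step 1:
                  B         C         M
  init       0.6974     1.566    0.3226
  Δ         0.01641  -0.01641  -0.02461
  eq         0.7138      1.55     0.298
  solve Keq expr → x = -0.008204; check Q = 0.1247
Then remove 0.1556 M of C.
Step 2:
                  B         C         M
  init       0.7138     1.394     0.298
  Δ        -0.01117   0.01117   0.01676
  eq         0.7026     1.405    0.3147
  solve Keq expr → x = 0.005586; check Q = 0.1247

Direction: forward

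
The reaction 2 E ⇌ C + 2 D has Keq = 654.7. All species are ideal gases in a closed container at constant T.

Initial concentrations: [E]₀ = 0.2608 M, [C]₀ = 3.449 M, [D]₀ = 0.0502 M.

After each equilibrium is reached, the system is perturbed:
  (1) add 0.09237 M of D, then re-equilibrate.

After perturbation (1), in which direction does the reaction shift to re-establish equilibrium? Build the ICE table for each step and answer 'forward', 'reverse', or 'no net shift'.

Q₀ = 0.1278 vs Keq = 654.7 ⇒ Q<K, forward
Step 1:
                    E           C           D
  I            0.2608       3.449      0.0502
  C           -0.2394      0.1197      0.2394
  E           0.02138       3.569      0.2896
  solve Keq expr → x = 0.1197; check Q = 654.7
Then add 0.09237 M of D.
Step 2:
                    E           C           D
  I           0.02138       3.569       0.382
  C          0.006339    -0.00317   -0.006339
  E           0.02772       3.566      0.3756
  solve Keq expr → x = -0.00317; check Q = 654.7

Direction: reverse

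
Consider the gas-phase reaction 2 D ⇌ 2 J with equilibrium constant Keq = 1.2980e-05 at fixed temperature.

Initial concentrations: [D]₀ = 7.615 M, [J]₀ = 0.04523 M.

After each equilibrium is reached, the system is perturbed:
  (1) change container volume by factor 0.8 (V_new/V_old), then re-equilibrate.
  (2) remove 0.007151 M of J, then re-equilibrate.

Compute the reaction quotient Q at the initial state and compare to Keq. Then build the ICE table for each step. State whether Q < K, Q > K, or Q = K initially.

Q₀ = 3.5279e-05 vs Keq = 1.2980e-05 ⇒ Q>K, reverse
Step 1:
                   D          J
  init         7.615    0.04523
  Δ          0.01773   -0.01773
  eq           7.633     0.0275
  solve Keq expr → x = -0.008865; check Q = 1.2980e-05
Then change container volume by factor 0.8 (V_new/V_old).
Step 2:
                   D          J
  init         9.541    0.03437
  Δ                0          0
  eq           9.541    0.03437
  solve Keq expr → x = 0; check Q = 1.2980e-05
Then remove 0.007151 M of J.
Step 3:
                   D          J
  init         9.541    0.02722
  Δ        -0.007125   0.007125
  eq           9.534    0.03435
  solve Keq expr → x = 0.003563; check Q = 1.2980e-05

Q₀ = 3.5279e-05; Q > K (proceeds reverse)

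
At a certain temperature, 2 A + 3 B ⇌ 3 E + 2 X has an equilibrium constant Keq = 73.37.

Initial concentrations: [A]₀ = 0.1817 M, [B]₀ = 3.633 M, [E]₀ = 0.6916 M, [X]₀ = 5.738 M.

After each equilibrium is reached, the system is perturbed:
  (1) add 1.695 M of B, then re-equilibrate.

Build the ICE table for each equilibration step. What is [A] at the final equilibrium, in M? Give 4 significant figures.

Q₀ = 6.88 vs Keq = 73.37 ⇒ Q<K, forward
Step 1:
                    A           B           E           X
  I            0.1817       3.633      0.6916       5.738
  C           -0.1006     -0.1509      0.1509      0.1006
  E           0.08112       3.482      0.8425       5.839
  solve Keq expr → x = 0.05029; check Q = 73.37
Then add 1.695 M of B.
Step 2:
                    A           B           E           X
  I           0.08112       5.177      0.8425       5.839
  C           -0.0316     -0.0474      0.0474      0.0316
  E           0.04952        5.13      0.8899        5.87
  solve Keq expr → x = 0.0158; check Q = 73.37

[A]_eq = 0.04952 M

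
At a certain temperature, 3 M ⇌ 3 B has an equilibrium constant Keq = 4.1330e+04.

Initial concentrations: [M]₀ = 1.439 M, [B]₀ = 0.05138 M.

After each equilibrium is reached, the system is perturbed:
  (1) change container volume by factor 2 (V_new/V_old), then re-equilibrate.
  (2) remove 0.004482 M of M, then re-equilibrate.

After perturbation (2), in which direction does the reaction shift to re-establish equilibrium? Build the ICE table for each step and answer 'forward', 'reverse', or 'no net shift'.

Direction: reverse

Q₀ = 4.5520e-05 vs Keq = 4.1330e+04 ⇒ Q<K, forward
Step 1:
                  M         B
  init        1.439   0.05138
  Δ          -1.397     1.397
  eq        0.04189     1.448
  solve Keq expr → x = 0.4657; check Q = 4.1330e+04
Then change container volume by factor 2 (V_new/V_old).
Step 2:
                  M         B
  init      0.02095    0.7242
  Δ               0         0
  eq        0.02095    0.7242
  solve Keq expr → x = 0; check Q = 4.1330e+04
Then remove 0.004482 M of M.
Step 3:
                  M         B
  init      0.01647    0.7242
  Δ        0.004356 -0.004356
  eq        0.02082    0.7199
  solve Keq expr → x = -0.001452; check Q = 4.1330e+04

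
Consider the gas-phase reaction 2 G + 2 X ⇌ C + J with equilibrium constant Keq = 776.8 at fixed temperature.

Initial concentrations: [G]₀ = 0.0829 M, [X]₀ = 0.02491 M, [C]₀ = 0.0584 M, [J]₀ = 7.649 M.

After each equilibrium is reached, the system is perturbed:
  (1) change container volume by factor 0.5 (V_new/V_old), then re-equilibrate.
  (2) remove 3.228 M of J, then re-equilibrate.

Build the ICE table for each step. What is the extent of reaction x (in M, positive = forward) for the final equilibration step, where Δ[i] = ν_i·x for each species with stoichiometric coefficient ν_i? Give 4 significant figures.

Q₀ = 1.0475e+05 vs Keq = 776.8 ⇒ Q>K, reverse
Step 1:
                   G          X          C          J
  I           0.0829    0.02491     0.0584      7.649
  C          0.07153    0.07153   -0.03577   -0.03577
  E           0.1544    0.09644    0.02263      7.613
  solve Keq expr → x = -0.03577; check Q = 776.8
Then change container volume by factor 0.5 (V_new/V_old).
Step 2:
                   G          X          C          J
  I           0.3089     0.1929    0.04527      15.23
  C         -0.04971   -0.04971    0.02486    0.02486
  E           0.2592     0.1432    0.07012      15.25
  solve Keq expr → x = 0.02486; check Q = 776.8
Then remove 3.228 M of J.
Step 3:
                   G          X          C          J
  I           0.2592     0.1432    0.07012      12.02
  C        -0.008146  -0.008146   0.004073   0.004073
  E            0.251      0.135     0.0742      12.03
  solve Keq expr → x = 0.004073; check Q = 776.8

x = 0.004073 M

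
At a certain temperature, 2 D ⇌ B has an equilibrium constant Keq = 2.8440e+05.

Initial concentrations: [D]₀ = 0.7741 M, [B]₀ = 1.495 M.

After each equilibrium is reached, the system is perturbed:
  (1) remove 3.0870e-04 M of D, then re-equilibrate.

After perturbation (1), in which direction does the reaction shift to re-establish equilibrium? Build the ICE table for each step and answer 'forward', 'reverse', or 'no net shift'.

Direction: reverse

Q₀ = 2.495 vs Keq = 2.8440e+05 ⇒ Q<K, forward
Step 1:
                   D          B
  init        0.7741      1.495
  Δ          -0.7715     0.3858
  eq        0.002572      1.881
  solve Keq expr → x = 0.3858; check Q = 2.8440e+05
Then remove 3.0870e-04 M of D.
Step 2:
                   D          B
  init      0.002263      1.881
  Δ       3.0859e-04 -1.5430e-04
  eq        0.002571      1.881
  solve Keq expr → x = -1.5430e-04; check Q = 2.8440e+05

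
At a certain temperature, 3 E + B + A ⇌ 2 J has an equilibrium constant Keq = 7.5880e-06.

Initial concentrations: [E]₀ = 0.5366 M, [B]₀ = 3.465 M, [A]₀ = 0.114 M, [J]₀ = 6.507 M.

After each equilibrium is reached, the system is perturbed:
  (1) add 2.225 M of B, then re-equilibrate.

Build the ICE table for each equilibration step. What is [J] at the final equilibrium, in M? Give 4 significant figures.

[J]_eq = 0.4329 M

Q₀ = 693.7 vs Keq = 7.5880e-06 ⇒ Q>K, reverse
Step 1:
                   E          B          A          J
  I           0.5366      3.465      0.114      6.507
  C             9.19      3.063      3.063     -6.126
  E            9.726      6.528      3.177     0.3805
  solve Keq expr → x = -3.063; check Q = 7.5880e-06
Then add 2.225 M of B.
Step 2:
                   E          B          A          J
  I            9.726      8.753      3.177     0.3805
  C          -0.0785   -0.02617   -0.02617    0.05233
  E            9.648      8.727      3.151     0.4329
  solve Keq expr → x = 0.02617; check Q = 7.5880e-06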